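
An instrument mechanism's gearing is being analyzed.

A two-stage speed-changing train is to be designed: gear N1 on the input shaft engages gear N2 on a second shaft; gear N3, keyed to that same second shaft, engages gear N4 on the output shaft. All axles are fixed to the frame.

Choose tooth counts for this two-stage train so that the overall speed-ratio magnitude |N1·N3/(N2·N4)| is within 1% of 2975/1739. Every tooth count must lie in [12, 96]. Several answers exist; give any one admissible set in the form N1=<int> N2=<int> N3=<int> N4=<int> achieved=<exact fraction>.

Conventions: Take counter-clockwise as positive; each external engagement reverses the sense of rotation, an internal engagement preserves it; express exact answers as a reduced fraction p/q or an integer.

design class (target 2975/1739): fixed-axis compound train
target = 2975/1739 in lowest terms: an exact hit needs N1·N3 = k·2975 and N2·N4 = k·1739 for one integer k, every count in [12, 96]; additionally prefer no 1:1 stage (N1 ≠ N2, N3 ≠ N4)
k = 1: N1·N3 = 2975 = 35·85, N2·N4 = 1739 = 37·47
achieved = 35·85/(37·47) = 2975/1739; |achieved − target| = 0 ≤ 119/6956 ✓

N1=35 N2=37 N3=85 N4=47 achieved=2975/1739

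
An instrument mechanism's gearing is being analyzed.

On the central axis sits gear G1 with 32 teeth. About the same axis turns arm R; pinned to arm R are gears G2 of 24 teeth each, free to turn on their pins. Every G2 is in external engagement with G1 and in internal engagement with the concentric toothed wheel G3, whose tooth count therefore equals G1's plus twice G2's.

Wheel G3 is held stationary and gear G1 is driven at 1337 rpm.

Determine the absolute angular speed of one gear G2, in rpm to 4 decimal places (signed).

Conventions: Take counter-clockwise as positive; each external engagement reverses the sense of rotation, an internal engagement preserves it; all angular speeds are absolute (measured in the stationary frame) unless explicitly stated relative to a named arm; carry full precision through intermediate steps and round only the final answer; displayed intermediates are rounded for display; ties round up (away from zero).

topology: planetary set — G1 32T / G2 24T / G3 80T, arm = carrier (Willis)
normalise by the input: solve with ω_sun = 1, then scale by 1337 rpm
ring teeth: 32 + 2·24 = 80
32(ω_sun−ω_arm) = −80(ω_ring−ω_arm),  ω_ring = 0, ω_sun = 1
32(1−ω_arm) = −80(0−ω_arm)  ⇒  112·ω_arm = 32  ⇒  ω_arm = 2/7
sun–planet mesh: 32·(1−2/7) = −24·(ω_p−ω_arm)  ⇒  ω_p−ω_arm = -20/21
ω_p = 2/7 − 20/21 = -2/3
scale: ω_p = -2/3 × 1337 rpm = -891.3333 rpm

-891.3333 rpm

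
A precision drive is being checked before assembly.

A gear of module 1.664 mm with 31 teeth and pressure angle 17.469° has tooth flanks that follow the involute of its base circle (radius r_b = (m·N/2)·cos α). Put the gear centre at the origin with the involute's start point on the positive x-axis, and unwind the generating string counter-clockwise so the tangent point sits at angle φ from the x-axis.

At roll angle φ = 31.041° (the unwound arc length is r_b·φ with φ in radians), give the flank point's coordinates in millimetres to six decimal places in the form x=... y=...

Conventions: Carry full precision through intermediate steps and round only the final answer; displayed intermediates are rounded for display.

x=27.952374 y=1.266180

topology: single-mesh involute geometry — m = 1.664, N = 31
pitch radius r_p = m·N/2 = 1.664·31/2 = 25.792000
base radius r_b = r_p·cos α = 25.792000·cos 17.469° = 24.602460
roll angle φ = 31.041° = 0.54176765 rad
x = r_b·(cos φ + φ·sin φ) = 27.952374
y = r_b·(sin φ − φ·cos φ) = 1.266180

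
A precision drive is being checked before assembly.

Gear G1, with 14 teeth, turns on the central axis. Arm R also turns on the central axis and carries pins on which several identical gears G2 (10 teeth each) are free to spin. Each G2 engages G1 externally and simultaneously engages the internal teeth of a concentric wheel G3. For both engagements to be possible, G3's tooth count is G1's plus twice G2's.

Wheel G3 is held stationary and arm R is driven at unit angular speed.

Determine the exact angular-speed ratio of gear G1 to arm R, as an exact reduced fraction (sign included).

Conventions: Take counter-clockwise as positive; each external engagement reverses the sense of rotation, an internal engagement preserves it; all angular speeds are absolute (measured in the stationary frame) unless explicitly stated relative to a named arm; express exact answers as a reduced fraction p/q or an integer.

24/7

class = planetary set [G3 = 14+2·10 = 34; Willis about the carrier]
ring teeth: 14 + 2·10 = 34
14(ω_sun−ω_arm) = −34(ω_ring−ω_arm),  ω_ring = 0, ω_arm = 1
ω_sun = 1 − (34/14)(0−1) = 24/7
ω_out/ω_in = 24/7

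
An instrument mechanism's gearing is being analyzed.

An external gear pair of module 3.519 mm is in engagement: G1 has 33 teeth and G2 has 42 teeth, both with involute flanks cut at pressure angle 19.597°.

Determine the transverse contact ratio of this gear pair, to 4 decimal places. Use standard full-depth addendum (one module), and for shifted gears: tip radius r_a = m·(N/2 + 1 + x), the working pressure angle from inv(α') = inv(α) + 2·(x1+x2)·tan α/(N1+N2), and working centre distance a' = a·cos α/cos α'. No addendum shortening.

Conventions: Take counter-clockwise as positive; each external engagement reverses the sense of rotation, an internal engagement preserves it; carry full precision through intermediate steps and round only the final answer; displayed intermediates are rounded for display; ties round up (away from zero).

single-mesh involute tooth geometry (33T engaging 42T at module 3.519)
base radii: r_b1 = 54.700173, r_b2 = 69.618402
tip radii: r_a1 = 61.582500, r_a2 = 77.418000
no profile shift: α' = α, a' = a
action lengths: √(r_a1²−r_b1²) = 28.289493, √(r_a2²−r_b2²) = 33.864803
base pitch p_b = π·m·cos α = 10.414889
CR = (28.289493 + 33.864803 − 131.962500·sin 19.59700°)/10.414889 = 1.718096
contact ratio ≈ 1.7181

1.7181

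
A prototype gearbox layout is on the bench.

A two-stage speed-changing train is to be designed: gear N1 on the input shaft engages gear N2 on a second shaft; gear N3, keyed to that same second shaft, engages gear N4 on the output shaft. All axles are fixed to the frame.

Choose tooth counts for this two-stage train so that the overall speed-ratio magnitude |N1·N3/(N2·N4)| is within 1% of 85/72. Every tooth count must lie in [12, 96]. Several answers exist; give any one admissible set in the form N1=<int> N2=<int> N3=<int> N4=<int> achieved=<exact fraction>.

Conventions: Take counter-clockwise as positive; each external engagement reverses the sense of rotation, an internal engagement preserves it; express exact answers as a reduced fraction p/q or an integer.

N1=15 N2=12 N3=17 N4=18 achieved=85/72

2-stage fixed-axis compound train for ratio 85/72
target = 85/72 in lowest terms: an exact hit needs N1·N3 = k·85 and N2·N4 = k·72 for one integer k, every count in [12, 96]; additionally prefer no 1:1 stage (N1 ≠ N2, N3 ≠ N4)
k = 1…2: no 1:1-free in-range split of k·85 and k·72 into factor pairs; take k = 3
k = 3: N1·N3 = 255 = 15·17, N2·N4 = 216 = 12·18
achieved = 15·17/(12·18) = 85/72; |achieved − target| = 0 ≤ 17/1440 ✓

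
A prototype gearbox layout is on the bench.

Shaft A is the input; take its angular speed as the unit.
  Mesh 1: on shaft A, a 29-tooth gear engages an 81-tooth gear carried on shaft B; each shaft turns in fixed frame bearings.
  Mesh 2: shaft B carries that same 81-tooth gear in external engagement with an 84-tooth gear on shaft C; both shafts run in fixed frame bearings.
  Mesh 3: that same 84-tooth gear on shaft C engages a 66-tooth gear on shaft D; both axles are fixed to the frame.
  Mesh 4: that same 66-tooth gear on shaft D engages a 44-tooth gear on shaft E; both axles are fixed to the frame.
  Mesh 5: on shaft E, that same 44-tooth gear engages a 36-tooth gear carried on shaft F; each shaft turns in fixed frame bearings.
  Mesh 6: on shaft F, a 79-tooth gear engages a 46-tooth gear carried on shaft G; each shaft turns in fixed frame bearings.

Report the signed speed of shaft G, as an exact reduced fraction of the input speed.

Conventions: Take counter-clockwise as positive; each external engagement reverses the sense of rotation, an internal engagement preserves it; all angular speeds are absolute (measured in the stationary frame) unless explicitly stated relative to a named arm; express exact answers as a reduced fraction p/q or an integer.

2291/1656

6-mesh fixed-axis compound train (all bearings frame-fixed)
mesh 1 [29T→81T]: |ω|/ω_in = 1×29/81 = 29/81, sense flips to −
mesh 2 [81T→84T]: |ω|/ω_in = (29/81)×81/84 = 29/84, sense flips to +
mesh 3 [84T→66T]: |ω|/ω_in = (29/84)×84/66 = 29/66, sense flips to −
mesh 4 [66T→44T]: |ω|/ω_in = (29/66)×66/44 = 29/44, sense flips to +
mesh 5 [44T→36T]: |ω|/ω_in = (29/44)×44/36 = 29/36, sense flips to −
mesh 6 [79T→46T]: |ω|/ω_in = (29/36)×79/46 = 2291/1656, sense flips to +
signed output speed (× input speed) = 2291/1656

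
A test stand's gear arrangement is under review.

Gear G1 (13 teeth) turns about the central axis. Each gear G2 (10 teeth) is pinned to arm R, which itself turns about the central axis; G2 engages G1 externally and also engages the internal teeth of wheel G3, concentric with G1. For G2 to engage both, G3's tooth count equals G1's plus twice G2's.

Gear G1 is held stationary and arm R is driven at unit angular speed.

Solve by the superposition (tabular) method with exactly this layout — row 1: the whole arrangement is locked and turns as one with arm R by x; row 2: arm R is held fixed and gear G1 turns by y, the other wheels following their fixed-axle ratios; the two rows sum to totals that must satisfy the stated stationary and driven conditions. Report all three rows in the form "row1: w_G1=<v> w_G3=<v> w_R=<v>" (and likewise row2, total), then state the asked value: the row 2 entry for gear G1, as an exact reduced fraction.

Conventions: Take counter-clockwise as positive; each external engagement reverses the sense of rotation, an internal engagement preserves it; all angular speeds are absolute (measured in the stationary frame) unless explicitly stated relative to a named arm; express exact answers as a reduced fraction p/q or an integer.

planetary set (13T centre, 10T on arm, 33T internal) — Willis relation
row 1 (train locked, turned with arm): all members turn x
row 2: sun turns y, ring = −(13/33)·y, arm 0
boundary: total ω_sun = x + y = 0 and total ω_arm = x = 1  ⇒  y = -1, x = 1
row 2 ring = −(13/33)·(-1) = 13/33
totals (row 1 + row 2): sun 1 + (-1) = 0, ring 1 + 13/33 = 46/33, arm 1 + 0 = 1
asked cell (row2, sun) = -1

row1: w_G1=1 w_G3=1 w_R=1
row2: w_G1=-1 w_G3=13/33 w_R=0
total: w_G1=0 w_G3=46/33 w_R=1
asked value: -1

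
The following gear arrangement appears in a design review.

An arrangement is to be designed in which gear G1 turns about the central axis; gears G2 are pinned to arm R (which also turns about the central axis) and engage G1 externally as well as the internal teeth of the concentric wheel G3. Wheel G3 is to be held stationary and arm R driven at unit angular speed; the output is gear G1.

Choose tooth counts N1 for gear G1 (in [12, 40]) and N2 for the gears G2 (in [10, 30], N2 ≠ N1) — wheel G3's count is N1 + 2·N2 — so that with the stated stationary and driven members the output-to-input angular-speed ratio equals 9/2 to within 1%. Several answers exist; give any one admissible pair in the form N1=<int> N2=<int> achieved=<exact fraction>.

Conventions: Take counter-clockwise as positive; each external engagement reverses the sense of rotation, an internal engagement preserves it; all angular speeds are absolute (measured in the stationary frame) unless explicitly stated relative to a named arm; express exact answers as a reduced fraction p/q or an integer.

N1=12 N2=15 achieved=9/2

class = planetary set [ratio 9/2 wanted; Willis about the carrier]
Willis with ω_ring = 0: ω_sun/ω_arm = (N1+N3)/N1; set equal to 9/2  ⇒  N3/N1 = 9/2 − 1 = 7/2
N3 = N1 + 2·N2  ⇒  N2/N1 = (N3/N1 − 1)/2 = (7/2 − 1)/2 = 5/4
smallest multiple with N1 ≥ 12 and N2 ≥ 10: k = 3  ⇒  N1 = 3·4 = 12, N2 = 3·5 = 15 (N1 ≤ 40, N2 ≤ 30, N2 ≠ N1 ✓), N3 = 12 + 2·15 = 42
check: (N1+N3)/N1 with N1 = 12, N3 = 42 gives 9/2; |achieved − target| = 0 ≤ 9/200 ✓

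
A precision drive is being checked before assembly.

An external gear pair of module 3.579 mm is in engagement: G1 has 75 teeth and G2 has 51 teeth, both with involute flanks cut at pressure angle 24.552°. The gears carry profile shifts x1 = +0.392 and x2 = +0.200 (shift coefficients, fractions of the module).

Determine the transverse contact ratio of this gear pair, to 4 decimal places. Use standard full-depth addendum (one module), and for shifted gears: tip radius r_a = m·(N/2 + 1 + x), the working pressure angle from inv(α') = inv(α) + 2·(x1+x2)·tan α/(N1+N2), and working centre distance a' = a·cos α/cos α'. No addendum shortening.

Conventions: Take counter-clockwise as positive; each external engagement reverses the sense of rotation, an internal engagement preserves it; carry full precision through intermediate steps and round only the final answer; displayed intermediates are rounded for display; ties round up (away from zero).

single-mesh involute tooth geometry (75T engaging 51T at module 3.579)
base radii: r_b1 = 122.077614, r_b2 = 83.012778
tip radii: r_a1 = 139.194468, r_a2 = 95.559300
inv(α') = inv(24.552°) + 2·(+0.392+0.200)·tan α/(75+51) = 0.03260222  ⇒  α' = 25.67135°
a' = a·cos α / cos α' = 225.4770·cos 24.552°/cos 25.67135° = 227.551109
action lengths: √(r_a1²−r_b1²) = 66.874181, √(r_a2²−r_b2²) = 47.333483
base pitch p_b = π·m·cos α = 10.227150
CR = (66.874181 + 47.333483 − 227.551109·sin 25.67135°)/10.227150 = 1.528343
contact ratio ≈ 1.5283

1.5283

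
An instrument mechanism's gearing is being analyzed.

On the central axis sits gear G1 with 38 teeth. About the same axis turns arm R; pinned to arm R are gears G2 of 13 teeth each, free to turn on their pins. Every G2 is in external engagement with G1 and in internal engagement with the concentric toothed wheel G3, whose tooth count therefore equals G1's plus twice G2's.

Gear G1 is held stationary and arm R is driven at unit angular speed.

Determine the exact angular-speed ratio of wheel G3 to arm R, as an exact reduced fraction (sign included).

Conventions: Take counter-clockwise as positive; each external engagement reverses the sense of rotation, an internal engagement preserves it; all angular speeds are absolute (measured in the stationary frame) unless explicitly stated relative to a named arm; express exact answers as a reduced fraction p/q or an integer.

topology: planetary set — G1 38T / G2 13T / G3 64T, arm = carrier (Willis)
ring teeth: 38 + 2·13 = 64
38(ω_sun−ω_arm) = −64(ω_ring−ω_arm),  ω_sun = 0, ω_arm = 1
ω_ring = 1 − (38/64)(0−1) = 51/32
ω_out/ω_in = 51/32

51/32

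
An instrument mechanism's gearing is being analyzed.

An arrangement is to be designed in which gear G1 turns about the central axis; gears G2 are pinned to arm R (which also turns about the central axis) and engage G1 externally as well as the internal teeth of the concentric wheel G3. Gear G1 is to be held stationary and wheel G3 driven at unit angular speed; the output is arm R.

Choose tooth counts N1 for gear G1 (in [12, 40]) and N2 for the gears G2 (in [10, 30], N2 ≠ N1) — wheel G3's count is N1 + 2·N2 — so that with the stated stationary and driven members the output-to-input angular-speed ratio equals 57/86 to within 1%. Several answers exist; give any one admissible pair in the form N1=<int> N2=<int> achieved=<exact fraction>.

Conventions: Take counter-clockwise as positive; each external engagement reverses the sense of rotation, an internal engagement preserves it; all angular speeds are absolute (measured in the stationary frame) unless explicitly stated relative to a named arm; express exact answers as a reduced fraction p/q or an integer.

topology: planetary set — design target 57/86, arm = carrier (Willis)
Willis with ω_sun = 0: ω_arm/ω_ring = N3/(N1+N3); set equal to 57/86  ⇒  N3/N1 = (57/86)/(1 − 57/86) = 57/29
N3 = N1 + 2·N2  ⇒  N2/N1 = (N3/N1 − 1)/2 = (57/29 − 1)/2 = 14/29
smallest multiple with N1 ≥ 12 and N2 ≥ 10: k = 1  ⇒  N1 = 1·29 = 29, N2 = 1·14 = 14 (N1 ≤ 40, N2 ≤ 30, N2 ≠ N1 ✓), N3 = 29 + 2·14 = 57
check: N3/(N1+N3) with N1 = 29, N3 = 57 gives 57/86; |achieved − target| = 0 ≤ 57/8600 ✓

N1=29 N2=14 achieved=57/86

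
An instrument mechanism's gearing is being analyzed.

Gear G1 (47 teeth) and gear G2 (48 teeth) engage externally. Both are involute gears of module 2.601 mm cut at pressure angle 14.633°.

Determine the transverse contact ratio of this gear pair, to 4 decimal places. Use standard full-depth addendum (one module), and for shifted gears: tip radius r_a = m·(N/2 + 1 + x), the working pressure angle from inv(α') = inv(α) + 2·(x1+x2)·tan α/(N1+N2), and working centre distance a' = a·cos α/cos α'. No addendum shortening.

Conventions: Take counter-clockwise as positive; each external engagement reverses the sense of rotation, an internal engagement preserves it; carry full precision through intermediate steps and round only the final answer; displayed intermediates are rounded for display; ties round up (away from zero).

recognized (one external pair, fixed centres): single-mesh tooth geometry, m = 2.601, N1 = 47, N2 = 48
base radii: r_b1 = 59.140888, r_b2 = 60.399204
tip radii: r_a1 = 63.724500, r_a2 = 65.025000
no profile shift: α' = α, a' = a
action lengths: √(r_a1²−r_b1²) = 23.731146, √(r_a2²−r_b2²) = 24.087066
base pitch p_b = π·m·cos α = 7.906237
CR = (23.731146 + 24.087066 − 123.547500·sin 14.63300°)/7.906237 = 2.100470
contact ratio ≈ 2.1005

2.1005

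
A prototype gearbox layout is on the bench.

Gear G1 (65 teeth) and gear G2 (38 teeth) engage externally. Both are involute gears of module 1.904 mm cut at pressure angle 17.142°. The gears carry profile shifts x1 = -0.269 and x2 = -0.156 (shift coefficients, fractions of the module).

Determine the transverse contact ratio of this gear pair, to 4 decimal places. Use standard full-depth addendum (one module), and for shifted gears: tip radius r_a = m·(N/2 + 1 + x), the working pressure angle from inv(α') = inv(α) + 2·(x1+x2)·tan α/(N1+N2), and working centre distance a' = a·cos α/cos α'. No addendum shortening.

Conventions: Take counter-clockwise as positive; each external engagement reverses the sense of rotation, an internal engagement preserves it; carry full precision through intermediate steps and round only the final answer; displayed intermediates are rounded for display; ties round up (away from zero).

recognized (one external pair, fixed centres): single-mesh tooth geometry, m = 1.904, N1 = 65, N2 = 38
base radii: r_b1 = 59.131118, r_b2 = 34.568961
tip radii: r_a1 = 63.271824, r_a2 = 37.782976
inv(α') = inv(17.142°) + 2·(-0.269-0.156)·tan α/(65+38) = 0.00671302  ⇒  α' = 15.43604°
a' = a·cos α / cos α' = 98.0560·cos 17.142°/cos 15.43604° = 97.206494
action lengths: √(r_a1²−r_b1²) = 22.512987, √(r_a2²−r_b2²) = 15.249268
base pitch p_b = π·m·cos α = 5.715873
CR = (22.512987 + 15.249268 − 97.206494·sin 15.43604°)/5.715873 = 2.080091
contact ratio ≈ 2.0801

2.0801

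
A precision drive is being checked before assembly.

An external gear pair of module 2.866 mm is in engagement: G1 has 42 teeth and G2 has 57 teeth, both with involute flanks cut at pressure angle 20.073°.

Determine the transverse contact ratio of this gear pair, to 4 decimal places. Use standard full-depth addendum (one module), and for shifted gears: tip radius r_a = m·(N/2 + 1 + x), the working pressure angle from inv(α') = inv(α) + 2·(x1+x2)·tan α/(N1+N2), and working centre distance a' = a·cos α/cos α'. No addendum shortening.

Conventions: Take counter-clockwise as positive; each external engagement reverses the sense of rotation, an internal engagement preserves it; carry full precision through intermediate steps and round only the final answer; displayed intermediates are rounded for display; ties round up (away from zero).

1.7459

recognized (one external pair, fixed centres): single-mesh tooth geometry, m = 2.866, N1 = 42, N2 = 57
base radii: r_b1 = 56.530067, r_b2 = 76.719377
tip radii: r_a1 = 63.052000, r_a2 = 84.547000
no profile shift: α' = α, a' = a
action lengths: √(r_a1²−r_b1²) = 27.926801, √(r_a2²−r_b2²) = 35.529318
base pitch p_b = π·m·cos α = 8.456878
CR = (27.926801 + 35.529318 − 141.867000·sin 20.07300°)/8.456878 = 1.745908
contact ratio ≈ 1.7459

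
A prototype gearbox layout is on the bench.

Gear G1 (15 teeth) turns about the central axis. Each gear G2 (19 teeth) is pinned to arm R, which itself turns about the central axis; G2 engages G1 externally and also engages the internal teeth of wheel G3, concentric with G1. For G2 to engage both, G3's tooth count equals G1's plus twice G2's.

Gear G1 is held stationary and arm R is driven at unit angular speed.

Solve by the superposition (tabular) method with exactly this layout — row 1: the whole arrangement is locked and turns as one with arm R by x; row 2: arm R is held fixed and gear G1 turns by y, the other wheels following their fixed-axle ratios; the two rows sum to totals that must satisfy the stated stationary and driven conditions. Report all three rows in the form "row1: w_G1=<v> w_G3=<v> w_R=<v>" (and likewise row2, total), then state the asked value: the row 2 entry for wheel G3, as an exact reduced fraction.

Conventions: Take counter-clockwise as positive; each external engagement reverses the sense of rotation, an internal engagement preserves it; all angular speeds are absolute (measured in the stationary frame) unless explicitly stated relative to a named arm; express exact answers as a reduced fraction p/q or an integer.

row1: w_G1=1 w_G3=1 w_R=1
row2: w_G1=-1 w_G3=15/53 w_R=0
total: w_G1=0 w_G3=68/53 w_R=1
asked value: 15/53

recognized (axles ride arm R): planetary set, 15/19/53 teeth
superposition row 1 [locked train]: every member turns x
row 2 — arm fixed, fixed-axis ratios: sun y, ring −(15/53)·y, arm 0
boundary: total ω_sun = x + y = 0 and total ω_arm = x = 1  ⇒  y = -1, x = 1
row 2 ring = −(15/53)·(-1) = 15/53
totals (row 1 + row 2): sun 1 + (-1) = 0, ring 1 + 15/53 = 68/53, arm 1 + 0 = 1
asked cell (row2, ring) = 15/53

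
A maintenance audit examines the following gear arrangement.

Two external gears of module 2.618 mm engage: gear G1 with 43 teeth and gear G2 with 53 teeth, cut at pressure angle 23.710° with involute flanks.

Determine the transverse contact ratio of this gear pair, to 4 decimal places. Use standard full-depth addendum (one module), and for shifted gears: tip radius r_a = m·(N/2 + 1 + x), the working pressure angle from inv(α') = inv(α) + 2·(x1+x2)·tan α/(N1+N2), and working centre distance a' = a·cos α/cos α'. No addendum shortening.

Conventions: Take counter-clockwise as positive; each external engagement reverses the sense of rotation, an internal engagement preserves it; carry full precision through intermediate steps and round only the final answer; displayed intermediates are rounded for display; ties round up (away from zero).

class = single-mesh tooth geometry [involute pair 43T × 53T, m = 2.618]
base radii: r_b1 = 51.535951, r_b2 = 63.521056
tip radii: r_a1 = 58.905000, r_a2 = 71.995000
no profile shift: α' = α, a' = a
action lengths: √(r_a1²−r_b1²) = 28.527965, √(r_a2²−r_b2²) = 33.887394
base pitch p_b = π·m·cos α = 7.530463
CR = (28.527965 + 33.887394 − 125.664000·sin 23.71000°)/7.530463 = 1.578244
contact ratio ≈ 1.5782

1.5782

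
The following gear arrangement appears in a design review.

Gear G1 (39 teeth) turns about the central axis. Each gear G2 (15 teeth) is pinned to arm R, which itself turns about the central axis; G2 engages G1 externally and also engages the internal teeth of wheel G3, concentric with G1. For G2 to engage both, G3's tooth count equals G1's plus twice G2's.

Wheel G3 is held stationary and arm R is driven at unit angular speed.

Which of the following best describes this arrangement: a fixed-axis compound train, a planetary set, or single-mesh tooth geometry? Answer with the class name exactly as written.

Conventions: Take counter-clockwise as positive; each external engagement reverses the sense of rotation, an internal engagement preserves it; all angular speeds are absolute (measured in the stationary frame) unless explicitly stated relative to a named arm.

planetary set (39T centre, 15T on arm, 69T internal) — Willis relation
classification: planetary set

planetary set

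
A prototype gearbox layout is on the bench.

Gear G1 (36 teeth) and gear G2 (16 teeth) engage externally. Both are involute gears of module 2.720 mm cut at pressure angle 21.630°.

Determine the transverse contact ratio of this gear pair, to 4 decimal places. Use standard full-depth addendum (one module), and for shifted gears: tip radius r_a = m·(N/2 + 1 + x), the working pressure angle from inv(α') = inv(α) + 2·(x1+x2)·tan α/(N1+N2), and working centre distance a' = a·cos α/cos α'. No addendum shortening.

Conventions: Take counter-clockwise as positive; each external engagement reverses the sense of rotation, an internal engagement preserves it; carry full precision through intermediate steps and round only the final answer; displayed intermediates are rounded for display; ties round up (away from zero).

1.5363

class = single-mesh tooth geometry [involute pair 36T × 16T, m = 2.720]
base radii: r_b1 = 45.512413, r_b2 = 20.227739
tip radii: r_a1 = 51.680000, r_a2 = 24.480000
no profile shift: α' = α, a' = a
action lengths: √(r_a1²−r_b1²) = 24.483517, √(r_a2²−r_b2²) = 13.788001
base pitch p_b = π·m·cos α = 7.943415
CR = (24.483517 + 13.788001 − 70.720000·sin 21.63000°)/7.943415 = 1.536282
contact ratio ≈ 1.5363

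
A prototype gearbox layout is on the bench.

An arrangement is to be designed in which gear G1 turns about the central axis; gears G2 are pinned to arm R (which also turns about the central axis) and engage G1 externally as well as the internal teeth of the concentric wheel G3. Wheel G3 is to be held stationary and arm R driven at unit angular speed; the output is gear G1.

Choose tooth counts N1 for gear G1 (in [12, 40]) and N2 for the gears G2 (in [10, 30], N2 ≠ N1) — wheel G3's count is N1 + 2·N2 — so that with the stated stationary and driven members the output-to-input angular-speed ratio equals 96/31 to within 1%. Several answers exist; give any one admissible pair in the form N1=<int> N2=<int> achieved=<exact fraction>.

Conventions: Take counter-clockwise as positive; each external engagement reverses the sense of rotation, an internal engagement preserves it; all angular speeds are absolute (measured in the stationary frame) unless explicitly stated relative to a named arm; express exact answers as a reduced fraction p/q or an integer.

class = planetary set [ratio 96/31 wanted; Willis about the carrier]
Willis with ω_ring = 0: ω_sun/ω_arm = (N1+N3)/N1; set equal to 96/31  ⇒  N3/N1 = 96/31 − 1 = 65/31
N3 = N1 + 2·N2  ⇒  N2/N1 = (N3/N1 − 1)/2 = (65/31 − 1)/2 = 17/31
smallest multiple with N1 ≥ 12 and N2 ≥ 10: k = 1  ⇒  N1 = 1·31 = 31, N2 = 1·17 = 17 (N1 ≤ 40, N2 ≤ 30, N2 ≠ N1 ✓), N3 = 31 + 2·17 = 65
check: (N1+N3)/N1 with N1 = 31, N3 = 65 gives 96/31; |achieved − target| = 0 ≤ 24/775 ✓

N1=31 N2=17 achieved=96/31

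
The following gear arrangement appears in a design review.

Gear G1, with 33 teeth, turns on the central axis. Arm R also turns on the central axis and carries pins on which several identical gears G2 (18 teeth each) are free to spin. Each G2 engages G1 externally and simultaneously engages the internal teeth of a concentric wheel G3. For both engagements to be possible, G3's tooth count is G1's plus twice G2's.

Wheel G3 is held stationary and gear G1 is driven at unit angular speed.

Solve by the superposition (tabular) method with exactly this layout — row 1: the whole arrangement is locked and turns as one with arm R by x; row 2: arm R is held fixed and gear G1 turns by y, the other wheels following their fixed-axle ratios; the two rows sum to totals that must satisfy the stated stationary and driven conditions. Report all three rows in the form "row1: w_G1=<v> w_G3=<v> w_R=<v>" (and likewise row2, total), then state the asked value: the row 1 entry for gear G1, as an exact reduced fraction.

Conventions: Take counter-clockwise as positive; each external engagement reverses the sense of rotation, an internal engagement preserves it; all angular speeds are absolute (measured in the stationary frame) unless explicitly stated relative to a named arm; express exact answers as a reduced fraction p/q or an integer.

class = planetary set [G3 = 33+2·18 = 69; Willis about the carrier]
row 1: whole set turns with the arm by x
superposition row 2 [arm held]: sun y, ring −(33/69)·y, arm 0
boundary: total ω_ring = x − (33/69)·y = 0 and total ω_sun = x + y = 1  ⇒  y = 23/34, x = 11/34
row 2 ring = −(33/69)·23/34 = -11/34
totals (row 1 + row 2): sun 11/34 + 23/34 = 1, ring 11/34 + (-11/34) = 0, arm 11/34 + 0 = 11/34
asked cell (row1, sun) = 11/34

row1: w_G1=11/34 w_G3=11/34 w_R=11/34
row2: w_G1=23/34 w_G3=-11/34 w_R=0
total: w_G1=1 w_G3=0 w_R=11/34
asked value: 11/34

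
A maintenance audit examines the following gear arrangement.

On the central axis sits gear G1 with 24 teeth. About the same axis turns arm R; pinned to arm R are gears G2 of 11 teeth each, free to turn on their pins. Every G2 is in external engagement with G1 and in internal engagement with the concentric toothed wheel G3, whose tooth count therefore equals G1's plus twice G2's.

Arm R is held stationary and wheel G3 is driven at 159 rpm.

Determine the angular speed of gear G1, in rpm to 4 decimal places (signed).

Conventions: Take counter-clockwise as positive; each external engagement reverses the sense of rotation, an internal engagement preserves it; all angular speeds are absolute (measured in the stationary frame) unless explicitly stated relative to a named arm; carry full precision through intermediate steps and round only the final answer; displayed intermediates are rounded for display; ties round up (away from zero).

topology: planetary set — G1 24T / G2 11T / G3 46T, arm = carrier (Willis)
normalise by the input: solve with ω_ring = 1, then scale by 159 rpm
ring teeth: 24 + 2·11 = 46
24(ω_sun−ω_arm) = −46(ω_ring−ω_arm),  ω_arm = 0, ω_ring = 1
ω_sun = 0 − (46/24)(1−0) = -23/12
scale: ω_sun = -23/12 × 159 rpm = -304.7500 rpm

-304.7500 rpm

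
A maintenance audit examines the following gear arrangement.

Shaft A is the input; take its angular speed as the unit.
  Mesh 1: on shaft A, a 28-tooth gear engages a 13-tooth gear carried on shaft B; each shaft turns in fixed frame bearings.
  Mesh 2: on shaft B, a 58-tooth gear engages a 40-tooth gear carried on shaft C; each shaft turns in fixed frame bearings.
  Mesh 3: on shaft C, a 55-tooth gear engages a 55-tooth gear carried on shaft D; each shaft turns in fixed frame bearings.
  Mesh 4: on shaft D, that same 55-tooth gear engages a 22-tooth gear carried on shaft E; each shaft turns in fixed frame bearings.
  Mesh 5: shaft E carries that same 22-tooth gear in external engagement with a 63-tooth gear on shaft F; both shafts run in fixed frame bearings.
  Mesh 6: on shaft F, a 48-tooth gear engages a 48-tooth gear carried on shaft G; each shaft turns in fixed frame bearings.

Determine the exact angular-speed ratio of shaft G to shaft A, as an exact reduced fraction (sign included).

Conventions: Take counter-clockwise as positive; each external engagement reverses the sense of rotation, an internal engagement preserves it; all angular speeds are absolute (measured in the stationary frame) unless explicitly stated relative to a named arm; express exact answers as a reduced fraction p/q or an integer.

class = fixed-axis compound train [6 meshes; 6 ratios multiply, 6 sense flips]
mesh 1 [28T→13T]: running ratio 28/13, sense −
mesh 2 [58T→40T]: running ratio 203/65, sense +
mesh 3 [55T→55T]: running ratio 203/65, sense −
mesh 4 [55T→22T]: running ratio 203/26, sense +
mesh 5 [22T→63T]: running ratio 319/117, sense −
mesh 6 [48T→48T]: running ratio 319/117, sense +
ω_out/ω_in = 319/117

319/117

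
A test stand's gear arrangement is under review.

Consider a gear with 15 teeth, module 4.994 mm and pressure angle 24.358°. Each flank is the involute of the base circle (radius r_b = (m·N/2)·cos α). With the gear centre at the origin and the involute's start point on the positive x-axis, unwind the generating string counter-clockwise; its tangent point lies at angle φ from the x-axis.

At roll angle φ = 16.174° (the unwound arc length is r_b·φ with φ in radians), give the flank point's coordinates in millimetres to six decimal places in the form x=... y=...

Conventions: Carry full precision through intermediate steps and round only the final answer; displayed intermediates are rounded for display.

x=35.453532 y=0.253817

single-mesh involute tooth geometry (15T wheel at module 4.994)
pitch radius r_p = m·N/2 = 4.994·15/2 = 37.455000
base radius r_b = r_p·cos α = 37.455000·cos 24.358° = 34.120990
roll angle φ = 16.174° = 0.28228955 rad
x = r_b·(cos φ + φ·sin φ) = 35.453532
y = r_b·(sin φ − φ·cos φ) = 0.253817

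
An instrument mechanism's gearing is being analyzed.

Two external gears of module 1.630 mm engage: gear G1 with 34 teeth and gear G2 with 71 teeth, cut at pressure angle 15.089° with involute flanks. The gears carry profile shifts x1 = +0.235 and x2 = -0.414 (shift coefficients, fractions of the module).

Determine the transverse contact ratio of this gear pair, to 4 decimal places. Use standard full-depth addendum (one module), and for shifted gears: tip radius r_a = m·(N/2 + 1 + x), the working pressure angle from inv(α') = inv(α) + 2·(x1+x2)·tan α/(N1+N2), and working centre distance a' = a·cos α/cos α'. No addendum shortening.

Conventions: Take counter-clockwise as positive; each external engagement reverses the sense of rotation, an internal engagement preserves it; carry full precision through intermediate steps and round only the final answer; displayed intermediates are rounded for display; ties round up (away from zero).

2.0719

topology: single-mesh involute geometry — m = 1.630, 34T/71T pair
base radii: r_b1 = 26.754632, r_b2 = 55.869967
tip radii: r_a1 = 29.723050, r_a2 = 58.820180
inv(α') = inv(15.089°) + 2·(+0.235-0.414)·tan α/(34+71) = 0.00534277  ⇒  α' = 14.32469°
a' = a·cos α / cos α' = 85.5750·cos 15.089°/cos 14.32469° = 85.275893
action lengths: √(r_a1²−r_b1²) = 12.947948, √(r_a2²−r_b2²) = 18.394575
base pitch p_b = π·m·cos α = 4.944244
CR = (12.947948 + 18.394575 − 85.275893·sin 14.32469°)/4.944244 = 2.071876
contact ratio ≈ 2.0719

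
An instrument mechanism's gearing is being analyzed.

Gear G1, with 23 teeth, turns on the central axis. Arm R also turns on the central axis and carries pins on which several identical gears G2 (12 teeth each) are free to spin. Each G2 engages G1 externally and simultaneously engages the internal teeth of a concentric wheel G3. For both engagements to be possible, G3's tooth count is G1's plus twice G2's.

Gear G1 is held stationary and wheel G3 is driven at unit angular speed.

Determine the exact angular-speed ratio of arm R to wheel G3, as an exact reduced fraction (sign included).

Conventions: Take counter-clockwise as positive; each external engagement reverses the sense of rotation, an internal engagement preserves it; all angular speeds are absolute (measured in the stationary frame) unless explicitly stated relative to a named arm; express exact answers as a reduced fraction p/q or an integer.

planetary set (23T centre, 12T on arm, 47T internal) — Willis relation
ring teeth: 23 + 2·12 = 47
23(ω_sun−ω_arm) = −47(ω_ring−ω_arm),  ω_sun = 0, ω_ring = 1
23(0−ω_arm) = −47(1−ω_arm)  ⇒  70·ω_arm = 47  ⇒  ω_arm = 47/70
ω_out/ω_in = 47/70

47/70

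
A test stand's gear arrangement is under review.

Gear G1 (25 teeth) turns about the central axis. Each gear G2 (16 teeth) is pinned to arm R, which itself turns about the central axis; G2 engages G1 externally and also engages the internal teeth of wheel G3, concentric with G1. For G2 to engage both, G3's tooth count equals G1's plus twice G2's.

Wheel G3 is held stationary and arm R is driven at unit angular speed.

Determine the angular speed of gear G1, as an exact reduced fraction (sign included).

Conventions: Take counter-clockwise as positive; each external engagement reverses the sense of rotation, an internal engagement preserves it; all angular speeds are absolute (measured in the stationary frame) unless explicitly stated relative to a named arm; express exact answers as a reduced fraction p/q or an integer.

topology: planetary set — G1 25T / G2 16T / G3 57T, arm = carrier (Willis)
ring teeth: 25 + 2·16 = 57
25(ω_sun−ω_arm) = −57(ω_ring−ω_arm),  ω_ring = 0, ω_arm = 1
ω_sun = 1 − (57/25)(0−1) = 82/25
exact speed ratio = 82/25

82/25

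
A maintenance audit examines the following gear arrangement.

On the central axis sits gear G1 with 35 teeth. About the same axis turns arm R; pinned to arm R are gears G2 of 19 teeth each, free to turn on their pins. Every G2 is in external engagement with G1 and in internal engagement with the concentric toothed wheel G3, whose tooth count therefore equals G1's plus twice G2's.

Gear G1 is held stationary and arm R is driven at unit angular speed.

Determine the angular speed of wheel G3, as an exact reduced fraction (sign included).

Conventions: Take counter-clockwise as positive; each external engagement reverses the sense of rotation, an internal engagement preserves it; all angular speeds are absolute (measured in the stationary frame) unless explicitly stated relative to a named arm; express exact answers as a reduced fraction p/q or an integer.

108/73

class = planetary set [G3 = 35+2·19 = 73; Willis about the carrier]
ring teeth: 35 + 2·19 = 73
35(ω_sun−ω_arm) = −73(ω_ring−ω_arm),  ω_sun = 0, ω_arm = 1
ω_ring = 1 − (35/73)(0−1) = 108/73
exact speed ratio = 108/73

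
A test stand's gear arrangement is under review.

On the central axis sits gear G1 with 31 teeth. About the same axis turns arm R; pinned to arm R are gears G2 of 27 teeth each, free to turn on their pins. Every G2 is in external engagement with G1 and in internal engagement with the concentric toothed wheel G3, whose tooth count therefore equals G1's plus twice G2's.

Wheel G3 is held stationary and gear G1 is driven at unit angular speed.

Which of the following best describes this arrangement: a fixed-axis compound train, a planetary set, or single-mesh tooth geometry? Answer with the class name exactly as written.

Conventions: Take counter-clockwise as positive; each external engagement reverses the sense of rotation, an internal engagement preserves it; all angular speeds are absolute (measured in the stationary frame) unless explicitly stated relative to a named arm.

planetary set

topology: planetary set — G1 31T / G2 27T / G3 85T, arm = carrier (Willis)
classification: planetary set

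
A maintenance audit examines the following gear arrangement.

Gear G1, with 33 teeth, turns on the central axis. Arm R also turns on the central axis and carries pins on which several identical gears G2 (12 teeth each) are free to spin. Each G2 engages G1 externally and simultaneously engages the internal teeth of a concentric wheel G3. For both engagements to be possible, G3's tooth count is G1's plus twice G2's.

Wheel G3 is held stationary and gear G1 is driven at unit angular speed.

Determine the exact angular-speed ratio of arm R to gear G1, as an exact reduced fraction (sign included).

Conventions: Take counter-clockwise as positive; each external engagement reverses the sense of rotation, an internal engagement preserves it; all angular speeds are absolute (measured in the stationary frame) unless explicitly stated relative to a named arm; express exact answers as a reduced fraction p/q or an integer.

class = planetary set [G3 = 33+2·12 = 57; Willis about the carrier]
ring teeth: 33 + 2·12 = 57
33(ω_sun−ω_arm) = −57(ω_ring−ω_arm),  ω_ring = 0, ω_sun = 1
33(1−ω_arm) = −57(0−ω_arm)  ⇒  90·ω_arm = 33  ⇒  ω_arm = 11/30
ω_out/ω_in = 11/30

11/30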